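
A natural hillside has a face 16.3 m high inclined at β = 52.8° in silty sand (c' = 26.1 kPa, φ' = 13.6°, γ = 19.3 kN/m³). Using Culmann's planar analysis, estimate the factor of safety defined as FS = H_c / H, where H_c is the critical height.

H_c = (4c'/γ) · sinβ cosφ' / [1 − cos(β − φ')]
    = (4·26.1/19.3) · sin52.8°·cos13.6° / [1 − cos39.2°]
    = 5.409 · 0.7742 / 0.2251 = 18.61 m
FS = H_c / H = 18.61 / 16.3 = 1.142

FS = 1.14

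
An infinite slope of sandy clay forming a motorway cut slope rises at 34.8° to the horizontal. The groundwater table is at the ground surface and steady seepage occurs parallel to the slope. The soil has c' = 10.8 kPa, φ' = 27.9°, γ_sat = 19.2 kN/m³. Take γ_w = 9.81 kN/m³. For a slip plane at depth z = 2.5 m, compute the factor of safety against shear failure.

With seepage parallel to the slope and the water table at the surface, the effective normal stress on the slip plane uses the buoyant unit weight γ' = γ_sat − γ_w while the driving shear stress uses γ_sat:
FS = [c' + γ' z cos²β tanφ'] / [γ_sat z sinβ cosβ]
γ' = 19.2 − 9.81 = 9.39 kN/m³
Numerator = 10.8 + 9.39·2.5·cos²34.8°·tan27.9° = 10.8 + 9.39·2.5·0.6743·0.5295 = 19.181 kPa
Denominator = 19.2·2.5·sin34.8°·cos34.8° = 19.2·2.5·0.5707·0.8211 = 22.495 kPa
FS = 19.181 / 22.495 = 0.853

FS = 0.85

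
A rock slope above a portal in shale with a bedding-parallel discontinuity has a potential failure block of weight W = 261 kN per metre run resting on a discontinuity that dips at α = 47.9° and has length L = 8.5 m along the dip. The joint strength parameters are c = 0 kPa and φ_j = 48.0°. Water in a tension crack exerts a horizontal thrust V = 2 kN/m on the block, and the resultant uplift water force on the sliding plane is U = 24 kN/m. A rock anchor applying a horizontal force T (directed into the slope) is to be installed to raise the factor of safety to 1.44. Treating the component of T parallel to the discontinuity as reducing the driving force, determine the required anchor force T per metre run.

T = 64 kN/m

Resolving forces along and normal to the sliding plane, with the horizontal anchor force T adding T·sinα to the effective normal force and T·cosα acting up the plane against the driving force:
FS = [cL + (W cosα − U − V sinα + T sinα) tanφ_j] / [W sinα + V cosα − T cosα]
Without the anchor: N' = 149.5 kN/m, driving T_d = 195.0 kN/m, resisting R = 0·8.5 + 149.5·tan48.0° = 166.0 kN/m, FS = 0.85.
Setting FS = 1.44 and solving for T:
1.44·(195.0 − T cos47.9°) = 166.0 + T sin47.9°·tan48.0°
T·(sin47.9°·tan48.0° + 1.44·cos47.9°) = 1.44·195.0 − 166.0
T·(0.7420·1.1106 + 1.44·0.6704) = 280.8 − 166.0 = 114.8
T·1.7895 = 114.8
T = 64.1 kN/m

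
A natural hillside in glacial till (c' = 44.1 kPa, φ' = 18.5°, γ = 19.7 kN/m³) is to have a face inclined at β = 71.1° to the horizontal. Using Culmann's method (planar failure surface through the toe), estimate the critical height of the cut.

H_c = 20.46 m

Culmann's analysis gives the critical failure plane at α_cr = (β + φ')/2 = (71.1 + 18.5)/2 = 44.8°, and the critical height
H_c = (4c'/γ) · sinβ cosφ' / [1 − cos(β − φ')]
    = (4·44.1/19.7) · sin71.1°·cos18.5° / [1 − cos(52.6°)]
    = 8.954 · 0.9461·0.9483 / [1 − 0.6074]
    = 8.954 · 0.8972 / 0.3926
    = 20.46 m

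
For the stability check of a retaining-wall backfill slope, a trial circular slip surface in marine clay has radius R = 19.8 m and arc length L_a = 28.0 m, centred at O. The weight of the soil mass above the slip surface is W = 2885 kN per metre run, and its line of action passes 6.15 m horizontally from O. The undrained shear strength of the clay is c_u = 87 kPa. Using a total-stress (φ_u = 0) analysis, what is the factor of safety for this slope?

Taking moments about the centre O, the resisting moment is provided by the undrained shear strength acting along the arc:
M_R = c_u·L_a·R = 87·28.00·19.8 = 48232.8 kN·m/m
M_D = W·d = 2885·6.15 = 17742.8 kN·m/m
FS = M_R / M_D = 48232.8 / 17742.8 = 2.718

FS = 2.72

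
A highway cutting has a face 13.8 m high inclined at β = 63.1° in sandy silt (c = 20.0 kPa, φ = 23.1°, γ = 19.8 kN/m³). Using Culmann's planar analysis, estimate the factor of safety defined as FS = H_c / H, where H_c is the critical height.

FS = 1.03

H_c = (4c/γ) · sinβ cosφ / [1 − cos(β − φ)]
    = (4·20.0/19.8) · sin63.1°·cos23.1° / [1 − cos40.0°]
    = 4.040 · 0.8203 / 0.2340 = 14.17 m
FS = H_c / H = 14.17 / 13.8 = 1.027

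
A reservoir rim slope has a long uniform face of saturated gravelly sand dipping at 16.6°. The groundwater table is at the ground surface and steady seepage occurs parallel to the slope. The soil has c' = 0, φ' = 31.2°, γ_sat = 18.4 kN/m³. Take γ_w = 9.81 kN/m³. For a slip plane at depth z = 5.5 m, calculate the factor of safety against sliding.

With seepage parallel to the slope and the water table at the surface, the effective normal stress on the slip plane uses the buoyant unit weight γ' = γ_sat − γ_w while the driving shear stress uses γ_sat:
FS = [c' + γ' z cos²β tanφ'] / [γ_sat z sinβ cosβ]
(For c' = 0 this reduces to FS = (γ'/γ_sat)·tanφ'/tanβ.)
γ' = 18.4 − 9.81 = 8.59 kN/m³
Numerator = 0.0 + 8.59·5.5·cos²16.6°·tan31.2° = 0.0 + 8.59·5.5·0.9184·0.6056 = 26.277 kPa
Denominator = 18.4·5.5·sin16.6°·cos16.6° = 18.4·5.5·0.2857·0.9583 = 27.707 kPa
FS = 26.277 / 27.707 = 0.948

FS = 0.95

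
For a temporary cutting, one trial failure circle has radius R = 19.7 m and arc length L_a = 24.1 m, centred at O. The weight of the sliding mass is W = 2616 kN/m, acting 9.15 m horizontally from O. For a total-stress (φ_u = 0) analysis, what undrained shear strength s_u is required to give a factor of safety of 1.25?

FS = s_u·L_a·R / (W·d), so s_u = FS·W·d / (L_a·R).
s_u = 1.25·2616·9.15 / (24.10·19.7) = 29920.5 / 474.77 = 63.02 kPa

s_u = 63.0 kPa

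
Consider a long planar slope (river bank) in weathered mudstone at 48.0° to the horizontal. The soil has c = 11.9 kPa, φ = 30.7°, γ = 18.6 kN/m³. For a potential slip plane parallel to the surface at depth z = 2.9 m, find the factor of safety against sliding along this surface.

For an infinite slope with a slip plane parallel to the surface (no pore pressure): FS = [c + γz cos²β tanφ] / [γz sinβ cosβ].
γz = 18.6·2.9 = 53.94 kN/m²
Numerator = 11.9 + 53.94·cos²48.0°·tan30.7° = 11.9 + 53.94·0.4477·0.5938 = 26.240 kPa
Denominator = 53.94·sin48.0°·cos48.0° = 53.94·0.7431·0.6691 = 26.822 kPa
FS = 26.240 / 26.822 = 0.978

FS = 0.98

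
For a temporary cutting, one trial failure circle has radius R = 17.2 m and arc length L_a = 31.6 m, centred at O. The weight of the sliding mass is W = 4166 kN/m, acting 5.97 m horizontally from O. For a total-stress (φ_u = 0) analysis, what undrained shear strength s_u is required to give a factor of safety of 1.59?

s_u = 72.8 kPa

FS = s_u·L_a·R / (W·d), so s_u = FS·W·d / (L_a·R).
s_u = 1.59·4166·5.97 / (31.60·17.2) = 39544.9 / 543.52 = 72.76 kPa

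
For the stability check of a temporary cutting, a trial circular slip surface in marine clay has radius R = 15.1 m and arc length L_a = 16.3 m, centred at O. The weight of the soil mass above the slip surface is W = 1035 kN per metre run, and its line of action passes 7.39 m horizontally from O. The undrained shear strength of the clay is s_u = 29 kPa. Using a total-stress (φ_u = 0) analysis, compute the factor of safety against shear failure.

FS = 0.93

Taking moments about the centre O, the resisting moment is provided by the undrained shear strength acting along the arc:
M_R = s_u·L_a·R = 29·16.30·15.1 = 7137.8 kN·m/m
M_D = W·d = 1035·7.39 = 7648.6 kN·m/m
FS = M_R / M_D = 7137.8 / 7648.6 = 0.933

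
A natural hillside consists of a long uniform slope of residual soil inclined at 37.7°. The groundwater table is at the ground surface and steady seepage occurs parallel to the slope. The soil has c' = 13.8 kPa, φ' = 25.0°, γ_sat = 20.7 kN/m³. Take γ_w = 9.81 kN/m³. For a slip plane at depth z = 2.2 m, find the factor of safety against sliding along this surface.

With seepage parallel to the slope and the water table at the surface, the effective normal stress on the slip plane uses the buoyant unit weight γ' = γ_sat − γ_w while the driving shear stress uses γ_sat:
FS = [c' + γ' z cos²β tanφ'] / [γ_sat z sinβ cosβ]
γ' = 20.7 − 9.81 = 10.89 kN/m³
Numerator = 13.8 + 10.89·2.2·cos²37.7°·tan25.0° = 13.8 + 10.89·2.2·0.6260·0.4663 = 20.794 kPa
Denominator = 20.7·2.2·sin37.7°·cos37.7° = 20.7·2.2·0.6115·0.7912 = 22.035 kPa
FS = 20.794 / 22.035 = 0.944

FS = 0.94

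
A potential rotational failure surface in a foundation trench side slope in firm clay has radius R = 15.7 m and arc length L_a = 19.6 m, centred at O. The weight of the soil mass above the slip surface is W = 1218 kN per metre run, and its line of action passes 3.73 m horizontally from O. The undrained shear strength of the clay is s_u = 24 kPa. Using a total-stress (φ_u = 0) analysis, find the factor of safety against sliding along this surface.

Taking moments about the centre O, the resisting moment is provided by the undrained shear strength acting along the arc:
M_R = s_u·L_a·R = 24·19.60·15.7 = 7385.3 kN·m/m
M_D = W·d = 1218·3.73 = 4543.1 kN·m/m
FS = M_R / M_D = 7385.3 / 4543.1 = 1.626

FS = 1.63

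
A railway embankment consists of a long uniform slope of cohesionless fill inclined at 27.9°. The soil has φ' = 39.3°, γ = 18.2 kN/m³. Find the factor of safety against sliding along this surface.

FS = 1.55

For a dry cohesionless infinite slope the factor of safety is FS = tanφ' / tanβ.
FS = tan39.3° / tan27.9° = 0.8185 / 0.5295 = 1.546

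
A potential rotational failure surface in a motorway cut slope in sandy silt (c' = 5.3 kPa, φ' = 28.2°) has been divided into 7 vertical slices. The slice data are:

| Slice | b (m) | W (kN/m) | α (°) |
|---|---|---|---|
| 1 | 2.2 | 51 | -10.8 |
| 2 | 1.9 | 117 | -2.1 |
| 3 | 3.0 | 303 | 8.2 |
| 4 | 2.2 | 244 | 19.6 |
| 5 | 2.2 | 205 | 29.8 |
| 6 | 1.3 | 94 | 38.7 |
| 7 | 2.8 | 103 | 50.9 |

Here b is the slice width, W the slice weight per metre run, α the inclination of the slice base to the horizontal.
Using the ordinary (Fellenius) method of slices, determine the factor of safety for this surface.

FS = 1.82

Ordinary method of slices: FS = Σ[c'·Δl_i + (W_i cosα_i)·tanφ'] / Σ W_i sinα_i, with Δl_i = b_i / cosα_i.
Slice 1: Δl = 2.2/cos(-10.8°) = 2.240 m; N'_1 = 51·cos(-10.8°) = 50.1; c'Δl = 11.87; W sinα = -9.6
Slice 2: Δl = 1.9/cos(-2.1°) = 1.901 m; N'_2 = 117·cos(-2.1°) = 116.9; c'Δl = 10.08; W sinα = -4.3
Slice 3: Δl = 3.0/cos8.2° = 3.031 m; N'_3 = 303·cos8.2° = 299.9; c'Δl = 16.06; W sinα = 43.2
Slice 4: Δl = 2.2/cos19.6° = 2.335 m; N'_4 = 244·cos19.6° = 229.9; c'Δl = 12.38; W sinα = 81.9
Slice 5: Δl = 2.2/cos29.8° = 2.535 m; N'_5 = 205·cos29.8° = 177.9; c'Δl = 13.44; W sinα = 101.9
Slice 6: Δl = 1.3/cos38.7° = 1.666 m; N'_6 = 94·cos38.7° = 73.4; c'Δl = 8.83; W sinα = 58.8
Slice 7: Δl = 2.8/cos50.9° = 4.440 m; N'_7 = 103·cos50.9° = 65.0; c'Δl = 23.53; W sinα = 79.9
Σc'Δl = 96.2 kN/m; ΣN' = 1013.0 kN/m; ΣW sinα = 351.8 kN/m
Resisting = 96.2 + 1013.0·tan28.2° = 96.2 + 543.2 = 639.3 kN/m
FS = 639.3 / 351.8 = 1.817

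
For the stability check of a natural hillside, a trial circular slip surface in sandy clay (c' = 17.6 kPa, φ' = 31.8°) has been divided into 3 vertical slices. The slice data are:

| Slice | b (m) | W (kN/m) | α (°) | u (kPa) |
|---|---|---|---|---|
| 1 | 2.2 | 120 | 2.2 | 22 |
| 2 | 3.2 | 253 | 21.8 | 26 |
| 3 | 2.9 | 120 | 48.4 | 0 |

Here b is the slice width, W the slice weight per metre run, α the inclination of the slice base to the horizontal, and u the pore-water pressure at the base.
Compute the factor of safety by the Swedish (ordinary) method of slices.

Ordinary method of slices: FS = Σ[c'·Δl_i + (W_i cosα_i − u_i·Δl_i)·tanφ'] / Σ W_i sinα_i, with Δl_i = b_i / cosα_i.
Slice 1: Δl = 2.2/cos2.2° = 2.202 m; N'_1 = 120·cos2.2° − 22·2.202 = 71.5; c'Δl = 38.75; W sinα = 4.6
Slice 2: Δl = 3.2/cos21.8° = 3.446 m; N'_2 = 253·cos21.8° − 26·3.446 = 145.3; c'Δl = 60.66; W sinα = 94.0
Slice 3: Δl = 2.9/cos48.4° = 4.368 m; N'_3 = 120·cos48.4° − 0·4.368 = 79.7; c'Δl = 76.88; W sinα = 89.7
Σc'Δl = 176.3 kN/m; ΣN' = 296.4 kN/m; ΣW sinα = 188.3 kN/m
Resisting = 176.3 + 296.4·tan31.8° = 176.3 + 183.8 = 360.1 kN/m
FS = 360.1 / 188.3 = 1.912

FS = 1.91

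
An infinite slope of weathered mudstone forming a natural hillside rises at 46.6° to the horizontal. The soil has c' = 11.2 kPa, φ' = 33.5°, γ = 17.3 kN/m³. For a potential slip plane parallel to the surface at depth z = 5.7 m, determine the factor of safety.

For an infinite slope with a slip plane parallel to the surface (no pore pressure): FS = [c' + γz cos²β tanφ'] / [γz sinβ cosβ].
γz = 17.3·5.7 = 98.61 kN/m²
Numerator = 11.2 + 98.61·cos²46.6°·tan33.5° = 11.2 + 98.61·0.4721·0.6619 = 42.013 kPa
Denominator = 98.61·sin46.6°·cos46.6° = 98.61·0.7266·0.6871 = 49.228 kPa
FS = 42.013 / 49.228 = 0.853

FS = 0.85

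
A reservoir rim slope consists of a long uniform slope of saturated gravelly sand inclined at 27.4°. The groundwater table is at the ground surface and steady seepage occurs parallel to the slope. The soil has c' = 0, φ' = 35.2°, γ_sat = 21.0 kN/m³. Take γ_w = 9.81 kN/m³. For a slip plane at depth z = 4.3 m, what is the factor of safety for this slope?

With seepage parallel to the slope and the water table at the surface, the effective normal stress on the slip plane uses the buoyant unit weight γ' = γ_sat − γ_w while the driving shear stress uses γ_sat:
FS = [c' + γ' z cos²β tanφ'] / [γ_sat z sinβ cosβ]
(For c' = 0 this reduces to FS = (γ'/γ_sat)·tanφ'/tanβ.)
γ' = 21.0 − 9.81 = 11.19 kN/m³
Numerator = 0.0 + 11.19·4.3·cos²27.4°·tan35.2° = 0.0 + 11.19·4.3·0.7882·0.7054 = 26.754 kPa
Denominator = 21.0·4.3·sin27.4°·cos27.4° = 21.0·4.3·0.4602·0.8878 = 36.894 kPa
FS = 26.754 / 36.894 = 0.725

FS = 0.73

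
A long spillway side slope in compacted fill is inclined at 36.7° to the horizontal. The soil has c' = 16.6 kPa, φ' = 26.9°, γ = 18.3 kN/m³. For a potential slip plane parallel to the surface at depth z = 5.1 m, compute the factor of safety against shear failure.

FS = 1.05

For an infinite slope with a slip plane parallel to the surface (no pore pressure): FS = [c' + γz cos²β tanφ'] / [γz sinβ cosβ].
γz = 18.3·5.1 = 93.33 kN/m²
Numerator = 16.6 + 93.33·cos²36.7°·tan26.9° = 16.6 + 93.33·0.6428·0.5073 = 47.038 kPa
Denominator = 93.33·sin36.7°·cos36.7° = 93.33·0.5976·0.8018 = 44.720 kPa
FS = 47.038 / 44.720 = 1.052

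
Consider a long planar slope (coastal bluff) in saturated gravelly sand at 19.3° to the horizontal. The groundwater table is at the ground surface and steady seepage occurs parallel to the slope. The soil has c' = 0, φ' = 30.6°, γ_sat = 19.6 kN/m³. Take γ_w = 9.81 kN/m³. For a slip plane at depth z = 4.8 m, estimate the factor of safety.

FS = 0.84

With seepage parallel to the slope and the water table at the surface, the effective normal stress on the slip plane uses the buoyant unit weight γ' = γ_sat − γ_w while the driving shear stress uses γ_sat:
FS = [c' + γ' z cos²β tanφ'] / [γ_sat z sinβ cosβ]
(For c' = 0 this reduces to FS = (γ'/γ_sat)·tanφ'/tanβ.)
γ' = 19.6 − 9.81 = 9.79 kN/m³
Numerator = 0.0 + 9.79·4.8·cos²19.3°·tan30.6° = 0.0 + 9.79·4.8·0.8908·0.5914 = 24.755 kPa
Denominator = 19.6·4.8·sin19.3°·cos19.3° = 19.6·4.8·0.3305·0.9438 = 29.347 kPa
FS = 24.755 / 29.347 = 0.844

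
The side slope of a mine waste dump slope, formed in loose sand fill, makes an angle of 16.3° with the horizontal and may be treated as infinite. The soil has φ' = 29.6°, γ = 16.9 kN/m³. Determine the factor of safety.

FS = 1.94

For a dry cohesionless infinite slope the factor of safety is FS = tanφ' / tanβ.
FS = tan29.6° / tan16.3° = 0.5681 / 0.2924 = 1.943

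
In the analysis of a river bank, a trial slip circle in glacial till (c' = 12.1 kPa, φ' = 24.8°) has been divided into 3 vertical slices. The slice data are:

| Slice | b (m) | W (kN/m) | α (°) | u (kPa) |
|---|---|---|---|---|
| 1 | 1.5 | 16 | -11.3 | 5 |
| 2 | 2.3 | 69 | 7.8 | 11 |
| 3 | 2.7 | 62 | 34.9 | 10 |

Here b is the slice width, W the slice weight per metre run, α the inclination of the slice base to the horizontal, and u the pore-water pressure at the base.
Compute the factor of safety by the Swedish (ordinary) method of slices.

Ordinary method of slices: FS = Σ[c'·Δl_i + (W_i cosα_i − u_i·Δl_i)·tanφ'] / Σ W_i sinα_i, with Δl_i = b_i / cosα_i.
Slice 1: Δl = 1.5/cos(-11.3°) = 1.530 m; N'_1 = 16·cos(-11.3°) − 5·1.530 = 8.0; c'Δl = 18.51; W sinα = -3.1
Slice 2: Δl = 2.3/cos7.8° = 2.321 m; N'_2 = 69·cos7.8° − 11·2.321 = 42.8; c'Δl = 28.09; W sinα = 9.4
Slice 3: Δl = 2.7/cos34.9° = 3.292 m; N'_3 = 62·cos34.9° − 10·3.292 = 17.9; c'Δl = 39.83; W sinα = 35.5
Σc'Δl = 86.4 kN/m; ΣN' = 68.8 kN/m; ΣW sinα = 41.7 kN/m
Resisting = 86.4 + 68.8·tan24.8° = 86.4 + 31.8 = 118.2 kN/m
FS = 118.2 / 41.7 = 2.835

FS = 2.83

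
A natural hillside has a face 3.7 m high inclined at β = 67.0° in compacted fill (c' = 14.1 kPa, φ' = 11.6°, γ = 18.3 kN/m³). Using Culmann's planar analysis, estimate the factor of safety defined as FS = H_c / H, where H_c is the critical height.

H_c = (4c'/γ) · sinβ cosφ' / [1 − cos(β − φ')]
    = (4·14.1/18.3) · sin67.0°·cos11.6° / [1 − cos55.4°]
    = 3.082 · 0.9017 / 0.4322 = 6.43 m
FS = H_c / H = 6.43 / 3.7 = 1.738

FS = 1.74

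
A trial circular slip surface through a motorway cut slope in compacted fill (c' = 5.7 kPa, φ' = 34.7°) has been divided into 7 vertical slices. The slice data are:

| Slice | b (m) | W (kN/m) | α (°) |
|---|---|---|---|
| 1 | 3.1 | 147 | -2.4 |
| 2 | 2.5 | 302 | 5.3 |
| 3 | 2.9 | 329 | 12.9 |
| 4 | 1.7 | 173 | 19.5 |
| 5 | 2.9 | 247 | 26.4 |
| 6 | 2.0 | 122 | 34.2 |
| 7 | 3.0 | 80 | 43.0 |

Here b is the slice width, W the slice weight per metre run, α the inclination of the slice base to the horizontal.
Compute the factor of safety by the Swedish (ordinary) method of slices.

FS = 2.65

Ordinary method of slices: FS = Σ[c'·Δl_i + (W_i cosα_i)·tanφ'] / Σ W_i sinα_i, with Δl_i = b_i / cosα_i.
Slice 1: Δl = 3.1/cos(-2.4°) = 3.103 m; N'_1 = 147·cos(-2.4°) = 146.9; c'Δl = 17.69; W sinα = -6.2
Slice 2: Δl = 2.5/cos5.3° = 2.511 m; N'_2 = 302·cos5.3° = 300.7; c'Δl = 14.31; W sinα = 27.9
Slice 3: Δl = 2.9/cos12.9° = 2.975 m; N'_3 = 329·cos12.9° = 320.7; c'Δl = 16.96; W sinα = 73.4
Slice 4: Δl = 1.7/cos19.5° = 1.803 m; N'_4 = 173·cos19.5° = 163.1; c'Δl = 10.28; W sinα = 57.7
Slice 5: Δl = 2.9/cos26.4° = 3.238 m; N'_5 = 247·cos26.4° = 221.2; c'Δl = 18.45; W sinα = 109.8
Slice 6: Δl = 2.0/cos34.2° = 2.418 m; N'_6 = 122·cos34.2° = 100.9; c'Δl = 13.78; W sinα = 68.6
Slice 7: Δl = 3.0/cos43.0° = 4.102 m; N'_7 = 80·cos43.0° = 58.5; c'Δl = 23.38; W sinα = 54.6
Σc'Δl = 114.9 kN/m; ΣN' = 1312.0 kN/m; ΣW sinα = 385.9 kN/m
Resisting = 114.9 + 1312.0·tan34.7° = 114.9 + 908.5 = 1023.3 kN/m
FS = 1023.3 / 385.9 = 2.652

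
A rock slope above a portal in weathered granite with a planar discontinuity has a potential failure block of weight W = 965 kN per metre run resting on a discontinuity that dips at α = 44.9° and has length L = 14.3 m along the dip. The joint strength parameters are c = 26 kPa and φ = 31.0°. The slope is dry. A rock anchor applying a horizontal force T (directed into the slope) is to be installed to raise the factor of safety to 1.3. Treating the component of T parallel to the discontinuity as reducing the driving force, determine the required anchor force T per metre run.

T = 77 kN/m

Resolving forces along and normal to the sliding plane, with the horizontal anchor force T adding T·sinα to the effective normal force and T·cosα acting up the plane against the driving force:
FS = [cL + (W cosα + T sinα) tanφ] / [W sinα − T cosα]
Without the anchor: N' = 683.5 kN/m, driving T_d = 681.2 kN/m, resisting R = 26·14.3 + 683.5·tan31.0° = 782.5 kN/m, FS = 1.15.
Setting FS = 1.3 and solving for T:
1.3·(681.2 − T cos44.9°) = 782.5 + T sin44.9°·tan31.0°
T·(sin44.9°·tan31.0° + 1.3·cos44.9°) = 1.3·681.2 − 782.5
T·(0.7059·0.6009 + 1.3·0.7083) = 885.5 − 782.5 = 103.0
T·1.3450 = 103.0
T = 76.6 kN/m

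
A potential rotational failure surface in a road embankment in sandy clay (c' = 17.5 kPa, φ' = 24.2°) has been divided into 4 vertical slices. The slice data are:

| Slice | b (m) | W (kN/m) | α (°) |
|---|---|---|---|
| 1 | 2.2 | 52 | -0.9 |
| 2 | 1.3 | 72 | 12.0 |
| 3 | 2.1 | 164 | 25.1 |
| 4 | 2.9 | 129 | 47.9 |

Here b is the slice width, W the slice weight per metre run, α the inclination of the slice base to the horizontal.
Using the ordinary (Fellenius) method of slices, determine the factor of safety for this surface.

Ordinary method of slices: FS = Σ[c'·Δl_i + (W_i cosα_i)·tanφ'] / Σ W_i sinα_i, with Δl_i = b_i / cosα_i.
Slice 1: Δl = 2.2/cos(-0.9°) = 2.200 m; N'_1 = 52·cos(-0.9°) = 52.0; c'Δl = 38.50; W sinα = -0.8
Slice 2: Δl = 1.3/cos12.0° = 1.329 m; N'_2 = 72·cos12.0° = 70.4; c'Δl = 23.26; W sinα = 15.0
Slice 3: Δl = 2.1/cos25.1° = 2.319 m; N'_3 = 164·cos25.1° = 148.5; c'Δl = 40.58; W sinα = 69.6
Slice 4: Δl = 2.9/cos47.9° = 4.326 m; N'_4 = 129·cos47.9° = 86.5; c'Δl = 75.70; W sinα = 95.7
Σc'Δl = 178.0 kN/m; ΣN' = 357.4 kN/m; ΣW sinα = 179.4 kN/m
Resisting = 178.0 + 357.4·tan24.2° = 178.0 + 160.6 = 338.7 kN/m
FS = 338.7 / 179.4 = 1.887

FS = 1.89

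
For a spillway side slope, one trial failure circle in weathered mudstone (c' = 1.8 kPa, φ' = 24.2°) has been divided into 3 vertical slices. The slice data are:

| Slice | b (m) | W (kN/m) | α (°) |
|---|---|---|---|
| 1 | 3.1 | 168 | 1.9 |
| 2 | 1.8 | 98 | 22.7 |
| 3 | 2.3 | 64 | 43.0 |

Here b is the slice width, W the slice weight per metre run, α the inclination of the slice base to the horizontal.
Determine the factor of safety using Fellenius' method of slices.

FS = 1.75

Ordinary method of slices: FS = Σ[c'·Δl_i + (W_i cosα_i)·tanφ'] / Σ W_i sinα_i, with Δl_i = b_i / cosα_i.
Slice 1: Δl = 3.1/cos1.9° = 3.102 m; N'_1 = 168·cos1.9° = 167.9; c'Δl = 5.58; W sinα = 5.6
Slice 2: Δl = 1.8/cos22.7° = 1.951 m; N'_2 = 98·cos22.7° = 90.4; c'Δl = 3.51; W sinα = 37.8
Slice 3: Δl = 2.3/cos43.0° = 3.145 m; N'_3 = 64·cos43.0° = 46.8; c'Δl = 5.66; W sinα = 43.6
Σc'Δl = 14.8 kN/m; ΣN' = 305.1 kN/m; ΣW sinα = 87.0 kN/m
Resisting = 14.8 + 305.1·tan24.2° = 14.8 + 137.1 = 151.9 kN/m
FS = 151.9 / 87.0 = 1.745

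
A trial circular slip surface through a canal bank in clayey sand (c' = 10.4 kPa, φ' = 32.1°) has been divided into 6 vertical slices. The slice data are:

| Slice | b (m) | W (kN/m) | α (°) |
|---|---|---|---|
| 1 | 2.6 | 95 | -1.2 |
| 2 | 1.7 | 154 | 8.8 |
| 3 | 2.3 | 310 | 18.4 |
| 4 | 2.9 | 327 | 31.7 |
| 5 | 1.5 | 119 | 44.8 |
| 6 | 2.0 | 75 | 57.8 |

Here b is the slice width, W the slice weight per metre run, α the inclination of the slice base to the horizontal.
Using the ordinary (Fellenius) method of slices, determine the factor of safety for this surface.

Ordinary method of slices: FS = Σ[c'·Δl_i + (W_i cosα_i)·tanφ'] / Σ W_i sinα_i, with Δl_i = b_i / cosα_i.
Slice 1: Δl = 2.6/cos(-1.2°) = 2.601 m; N'_1 = 95·cos(-1.2°) = 95.0; c'Δl = 27.05; W sinα = -2.0
Slice 2: Δl = 1.7/cos8.8° = 1.720 m; N'_2 = 154·cos8.8° = 152.2; c'Δl = 17.89; W sinα = 23.6
Slice 3: Δl = 2.3/cos18.4° = 2.424 m; N'_3 = 310·cos18.4° = 294.2; c'Δl = 25.21; W sinα = 97.9
Slice 4: Δl = 2.9/cos31.7° = 3.409 m; N'_4 = 327·cos31.7° = 278.2; c'Δl = 35.45; W sinα = 171.8
Slice 5: Δl = 1.5/cos44.8° = 2.114 m; N'_5 = 119·cos44.8° = 84.4; c'Δl = 21.99; W sinα = 83.9
Slice 6: Δl = 2.0/cos57.8° = 3.753 m; N'_6 = 75·cos57.8° = 40.0; c'Δl = 39.03; W sinα = 63.5
Σc'Δl = 166.6 kN/m; ΣN' = 943.9 kN/m; ΣW sinα = 438.6 kN/m
Resisting = 166.6 + 943.9·tan32.1° = 166.6 + 592.1 = 758.7 kN/m
FS = 758.7 / 438.6 = 1.730

FS = 1.73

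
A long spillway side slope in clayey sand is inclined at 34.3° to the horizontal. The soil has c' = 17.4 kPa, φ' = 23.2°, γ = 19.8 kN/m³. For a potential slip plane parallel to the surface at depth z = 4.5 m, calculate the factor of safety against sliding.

FS = 1.05

For an infinite slope with a slip plane parallel to the surface (no pore pressure): FS = [c' + γz cos²β tanφ'] / [γz sinβ cosβ].
γz = 19.8·4.5 = 89.10 kN/m²
Numerator = 17.4 + 89.10·cos²34.3°·tan23.2° = 17.4 + 89.10·0.6824·0.4286 = 43.461 kPa
Denominator = 89.10·sin34.3°·cos34.3° = 89.10·0.5635·0.8261 = 41.479 kPa
FS = 43.461 / 41.479 = 1.048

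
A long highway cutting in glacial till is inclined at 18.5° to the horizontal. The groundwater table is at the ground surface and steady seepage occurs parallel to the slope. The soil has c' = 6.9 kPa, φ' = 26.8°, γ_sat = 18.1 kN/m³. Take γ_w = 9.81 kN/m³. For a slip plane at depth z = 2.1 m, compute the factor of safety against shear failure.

With seepage parallel to the slope and the water table at the surface, the effective normal stress on the slip plane uses the buoyant unit weight γ' = γ_sat − γ_w while the driving shear stress uses γ_sat:
FS = [c' + γ' z cos²β tanφ'] / [γ_sat z sinβ cosβ]
γ' = 18.1 − 9.81 = 8.29 kN/m³
Numerator = 6.9 + 8.29·2.1·cos²18.5°·tan26.8° = 6.9 + 8.29·2.1·0.8993·0.5051 = 14.809 kPa
Denominator = 18.1·2.1·sin18.5°·cos18.5° = 18.1·2.1·0.3173·0.9483 = 11.437 kPa
FS = 14.809 / 11.437 = 1.295

FS = 1.29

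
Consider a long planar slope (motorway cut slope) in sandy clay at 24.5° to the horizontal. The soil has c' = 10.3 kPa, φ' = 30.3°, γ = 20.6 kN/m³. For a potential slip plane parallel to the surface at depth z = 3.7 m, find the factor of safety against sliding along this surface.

For an infinite slope with a slip plane parallel to the surface (no pore pressure): FS = [c' + γz cos²β tanφ'] / [γz sinβ cosβ].
γz = 20.6·3.7 = 76.22 kN/m²
Numerator = 10.3 + 76.22·cos²24.5°·tan30.3° = 10.3 + 76.22·0.8280·0.5844 = 47.180 kPa
Denominator = 76.22·sin24.5°·cos24.5° = 76.22·0.4147·0.9100 = 28.762 kPa
FS = 47.180 / 28.762 = 1.640

FS = 1.64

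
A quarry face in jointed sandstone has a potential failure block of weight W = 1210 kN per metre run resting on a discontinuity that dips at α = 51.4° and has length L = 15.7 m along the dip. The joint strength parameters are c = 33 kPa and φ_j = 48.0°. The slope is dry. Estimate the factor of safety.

Resolving the block weight along and normal to the plane and applying the Mohr–Coulomb strength on the joint:
N' = W cosα = 1210·cos51.4° = 754.9 kN/m
Driving force T = W sinα = 1210·sin51.4° = 945.6 kN/m
Resisting force R = c·L + N'·tanφ_j = 33·15.7 + 754.9·tan48.0° = 518.1 + 838.4 = 1356.5 kN/m
FS = R / T = 1356.5 / 945.6 = 1.434

FS = 1.43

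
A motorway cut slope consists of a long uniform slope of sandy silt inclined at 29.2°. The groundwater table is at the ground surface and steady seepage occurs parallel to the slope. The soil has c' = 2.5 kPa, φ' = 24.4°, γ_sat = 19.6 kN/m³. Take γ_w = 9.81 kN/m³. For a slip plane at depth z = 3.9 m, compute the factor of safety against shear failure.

FS = 0.48

With seepage parallel to the slope and the water table at the surface, the effective normal stress on the slip plane uses the buoyant unit weight γ' = γ_sat − γ_w while the driving shear stress uses γ_sat:
FS = [c' + γ' z cos²β tanφ'] / [γ_sat z sinβ cosβ]
γ' = 19.6 − 9.81 = 9.79 kN/m³
Numerator = 2.5 + 9.79·3.9·cos²29.2°·tan24.4° = 2.5 + 9.79·3.9·0.7620·0.4536 = 15.697 kPa
Denominator = 19.6·3.9·sin29.2°·cos29.2° = 19.6·3.9·0.4879·0.8729 = 32.553 kPa
FS = 15.697 / 32.553 = 0.482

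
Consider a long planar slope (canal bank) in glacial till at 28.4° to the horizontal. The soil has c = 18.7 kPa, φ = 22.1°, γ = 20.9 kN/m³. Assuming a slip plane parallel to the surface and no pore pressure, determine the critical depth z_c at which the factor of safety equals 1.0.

z_c = 8.59 m

Setting FS = 1.00 in FS = [c + γz cos²β tanφ] / [γz sinβ cosβ] and solving for z:
z = c / [γ cosβ (FS·sinβ − cosβ·tanφ)]
  = 18.7 / [20.9·cos28.4°·(1.00·sin28.4° − cos28.4°·tan22.1°)]
  = 18.7 / [20.9·0.8796·(1.00·0.4756 − 0.8796·0.4061)]
  = 18.7 / 2.1774 = 8.588 m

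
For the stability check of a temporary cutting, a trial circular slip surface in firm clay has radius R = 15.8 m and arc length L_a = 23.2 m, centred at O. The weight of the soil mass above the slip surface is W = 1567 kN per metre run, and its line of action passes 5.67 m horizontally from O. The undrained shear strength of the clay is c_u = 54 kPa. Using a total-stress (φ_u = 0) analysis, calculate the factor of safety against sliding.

FS = 2.23

Taking moments about the centre O, the resisting moment is provided by the undrained shear strength acting along the arc:
M_R = c_u·L_a·R = 54·23.20·15.8 = 19794.2 kN·m/m
M_D = W·d = 1567·5.67 = 8884.9 kN·m/m
FS = M_R / M_D = 19794.2 / 8884.9 = 2.228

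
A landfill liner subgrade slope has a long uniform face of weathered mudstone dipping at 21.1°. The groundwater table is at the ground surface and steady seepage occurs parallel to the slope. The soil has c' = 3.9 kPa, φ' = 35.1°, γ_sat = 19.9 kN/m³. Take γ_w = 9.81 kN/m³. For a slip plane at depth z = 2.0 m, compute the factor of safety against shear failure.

With seepage parallel to the slope and the water table at the surface, the effective normal stress on the slip plane uses the buoyant unit weight γ' = γ_sat − γ_w while the driving shear stress uses γ_sat:
FS = [c' + γ' z cos²β tanφ'] / [γ_sat z sinβ cosβ]
γ' = 19.9 − 9.81 = 10.09 kN/m³
Numerator = 3.9 + 10.09·2.0·cos²21.1°·tan35.1° = 3.9 + 10.09·2.0·0.8704·0.7028 = 16.245 kPa
Denominator = 19.9·2.0·sin21.1°·cos21.1° = 19.9·2.0·0.3600·0.9330 = 13.367 kPa
FS = 16.245 / 13.367 = 1.215

FS = 1.22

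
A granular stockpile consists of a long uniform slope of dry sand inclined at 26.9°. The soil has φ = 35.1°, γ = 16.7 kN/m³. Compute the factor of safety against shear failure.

For a dry cohesionless infinite slope the factor of safety is FS = tanφ / tanβ.
FS = tan35.1° / tan26.9° = 0.7028 / 0.5073 = 1.385

FS = 1.39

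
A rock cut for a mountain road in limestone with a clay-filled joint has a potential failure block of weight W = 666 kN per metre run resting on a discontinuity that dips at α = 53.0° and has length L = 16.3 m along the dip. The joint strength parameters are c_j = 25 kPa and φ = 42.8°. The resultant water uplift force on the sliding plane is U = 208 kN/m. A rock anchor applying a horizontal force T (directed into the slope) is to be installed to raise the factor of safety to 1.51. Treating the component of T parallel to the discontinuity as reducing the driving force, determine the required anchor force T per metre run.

T = 132 kN/m

Resolving forces along and normal to the sliding plane, with the horizontal anchor force T adding T·sinα to the effective normal force and T·cosα acting up the plane against the driving force:
FS = [c_jL + (W cosα − U + T sinα) tanφ] / [W sinα − T cosα]
Without the anchor: N' = 192.8 kN/m, driving T_d = 531.9 kN/m, resisting R = 25·16.3 + 192.8·tan42.8° = 586.0 kN/m, FS = 1.10.
Setting FS = 1.51 and solving for T:
1.51·(531.9 − T cos53.0°) = 586.0 + T sin53.0°·tan42.8°
T·(sin53.0°·tan42.8° + 1.51·cos53.0°) = 1.51·531.9 − 586.0
T·(0.7986·0.9260 + 1.51·0.6018) = 803.2 − 586.0 = 217.1
T·1.6483 = 217.1
T = 131.7 kN/m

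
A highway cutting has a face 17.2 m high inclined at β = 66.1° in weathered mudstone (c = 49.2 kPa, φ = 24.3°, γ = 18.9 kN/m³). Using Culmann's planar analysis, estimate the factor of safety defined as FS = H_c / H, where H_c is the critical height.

FS = 1.98

H_c = (4c/γ) · sinβ cosφ / [1 − cos(β − φ)]
    = (4·49.2/18.9) · sin66.1°·cos24.3° / [1 − cos41.8°]
    = 10.413 · 0.8333 / 0.2545 = 34.09 m
FS = H_c / H = 34.09 / 17.2 = 1.982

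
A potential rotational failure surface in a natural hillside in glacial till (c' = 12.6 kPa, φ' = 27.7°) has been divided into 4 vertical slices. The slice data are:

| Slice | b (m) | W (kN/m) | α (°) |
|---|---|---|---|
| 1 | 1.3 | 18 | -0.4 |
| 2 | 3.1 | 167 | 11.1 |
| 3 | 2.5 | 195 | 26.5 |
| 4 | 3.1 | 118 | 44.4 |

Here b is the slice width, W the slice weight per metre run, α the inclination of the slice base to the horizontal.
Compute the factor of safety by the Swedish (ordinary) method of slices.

FS = 1.87

Ordinary method of slices: FS = Σ[c'·Δl_i + (W_i cosα_i)·tanφ'] / Σ W_i sinα_i, with Δl_i = b_i / cosα_i.
Slice 1: Δl = 1.3/cos(-0.4°) = 1.300 m; N'_1 = 18·cos(-0.4°) = 18.0; c'Δl = 16.38; W sinα = -0.1
Slice 2: Δl = 3.1/cos11.1° = 3.159 m; N'_2 = 167·cos11.1° = 163.9; c'Δl = 39.80; W sinα = 32.2
Slice 3: Δl = 2.5/cos26.5° = 2.794 m; N'_3 = 195·cos26.5° = 174.5; c'Δl = 35.20; W sinα = 87.0
Slice 4: Δl = 3.1/cos44.4° = 4.339 m; N'_4 = 118·cos44.4° = 84.3; c'Δl = 54.67; W sinα = 82.6
Σc'Δl = 146.1 kN/m; ΣN' = 440.7 kN/m; ΣW sinα = 201.6 kN/m
Resisting = 146.1 + 440.7·tan27.7° = 146.1 + 231.4 = 377.4 kN/m
FS = 377.4 / 201.6 = 1.872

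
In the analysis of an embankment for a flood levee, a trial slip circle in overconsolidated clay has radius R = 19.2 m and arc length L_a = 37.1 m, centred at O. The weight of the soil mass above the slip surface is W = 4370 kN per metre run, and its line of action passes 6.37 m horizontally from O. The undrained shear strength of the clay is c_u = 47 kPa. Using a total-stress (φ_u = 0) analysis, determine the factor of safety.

FS = 1.20

Taking moments about the centre O, the resisting moment is provided by the undrained shear strength acting along the arc:
M_R = c_u·L_a·R = 47·37.10·19.2 = 33479.0 kN·m/m
M_D = W·d = 4370·6.37 = 27836.9 kN·m/m
FS = M_R / M_D = 33479.0 / 27836.9 = 1.203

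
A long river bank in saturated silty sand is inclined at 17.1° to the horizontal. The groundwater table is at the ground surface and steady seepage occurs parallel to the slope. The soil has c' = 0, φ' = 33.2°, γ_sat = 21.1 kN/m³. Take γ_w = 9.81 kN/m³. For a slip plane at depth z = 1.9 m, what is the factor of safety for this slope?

FS = 1.14

With seepage parallel to the slope and the water table at the surface, the effective normal stress on the slip plane uses the buoyant unit weight γ' = γ_sat − γ_w while the driving shear stress uses γ_sat:
FS = [c' + γ' z cos²β tanφ'] / [γ_sat z sinβ cosβ]
(For c' = 0 this reduces to FS = (γ'/γ_sat)·tanφ'/tanβ.)
γ' = 21.1 − 9.81 = 11.29 kN/m³
Numerator = 0.0 + 11.29·1.9·cos²17.1°·tan33.2° = 0.0 + 11.29·1.9·0.9135·0.6544 = 12.823 kPa
Denominator = 21.1·1.9·sin17.1°·cos17.1° = 21.1·1.9·0.2940·0.9558 = 11.267 kPa
FS = 12.823 / 11.267 = 1.138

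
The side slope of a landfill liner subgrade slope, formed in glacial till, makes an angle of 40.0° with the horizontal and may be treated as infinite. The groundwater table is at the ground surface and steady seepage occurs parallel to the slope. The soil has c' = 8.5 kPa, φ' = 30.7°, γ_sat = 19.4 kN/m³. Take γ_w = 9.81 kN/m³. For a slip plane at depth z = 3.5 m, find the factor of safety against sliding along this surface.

With seepage parallel to the slope and the water table at the surface, the effective normal stress on the slip plane uses the buoyant unit weight γ' = γ_sat − γ_w while the driving shear stress uses γ_sat:
FS = [c' + γ' z cos²β tanφ'] / [γ_sat z sinβ cosβ]
γ' = 19.4 − 9.81 = 9.59 kN/m³
Numerator = 8.5 + 9.59·3.5·cos²40.0°·tan30.7° = 8.5 + 9.59·3.5·0.5868·0.5938 = 20.195 kPa
Denominator = 19.4·3.5·sin40.0°·cos40.0° = 19.4·3.5·0.6428·0.7660 = 33.434 kPa
FS = 20.195 / 33.434 = 0.604

FS = 0.60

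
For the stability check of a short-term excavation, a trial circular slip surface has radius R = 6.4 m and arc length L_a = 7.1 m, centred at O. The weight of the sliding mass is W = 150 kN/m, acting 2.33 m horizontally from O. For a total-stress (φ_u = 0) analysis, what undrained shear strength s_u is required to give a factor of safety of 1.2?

s_u = 9.2 kPa

FS = s_u·L_a·R / (W·d), so s_u = FS·W·d / (L_a·R).
s_u = 1.2·150·2.33 / (7.10·6.4) = 419.4 / 45.44 = 9.23 kPa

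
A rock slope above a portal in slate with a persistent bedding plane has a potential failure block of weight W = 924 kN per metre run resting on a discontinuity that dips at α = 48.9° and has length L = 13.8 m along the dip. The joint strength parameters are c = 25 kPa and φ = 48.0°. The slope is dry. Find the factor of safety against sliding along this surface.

FS = 1.46

Resolving the block weight along and normal to the plane and applying the Mohr–Coulomb strength on the joint:
N' = W cosα = 924·cos48.9° = 607.4 kN/m
Driving force T = W sinα = 924·sin48.9° = 696.3 kN/m
Resisting force R = c·L + N'·tanφ = 25·13.8 + 607.4·tan48.0° = 345.0 + 674.6 = 1019.6 kN/m
FS = R / T = 1019.6 / 696.3 = 1.464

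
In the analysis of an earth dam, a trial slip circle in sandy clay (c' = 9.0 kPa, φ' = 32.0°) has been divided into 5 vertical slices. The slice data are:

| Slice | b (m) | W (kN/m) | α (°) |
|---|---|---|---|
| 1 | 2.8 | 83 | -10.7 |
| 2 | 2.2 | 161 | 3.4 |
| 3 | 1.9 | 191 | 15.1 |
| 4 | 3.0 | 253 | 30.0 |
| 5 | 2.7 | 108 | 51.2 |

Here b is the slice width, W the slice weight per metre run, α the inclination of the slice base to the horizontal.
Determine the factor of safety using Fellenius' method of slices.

Ordinary method of slices: FS = Σ[c'·Δl_i + (W_i cosα_i)·tanφ'] / Σ W_i sinα_i, with Δl_i = b_i / cosα_i.
Slice 1: Δl = 2.8/cos(-10.7°) = 2.850 m; N'_1 = 83·cos(-10.7°) = 81.6; c'Δl = 25.65; W sinα = -15.4
Slice 2: Δl = 2.2/cos3.4° = 2.204 m; N'_2 = 161·cos3.4° = 160.7; c'Δl = 19.83; W sinα = 9.5
Slice 3: Δl = 1.9/cos15.1° = 1.968 m; N'_3 = 191·cos15.1° = 184.4; c'Δl = 17.71; W sinα = 49.8
Slice 4: Δl = 3.0/cos30.0° = 3.464 m; N'_4 = 253·cos30.0° = 219.1; c'Δl = 31.18; W sinα = 126.5
Slice 5: Δl = 2.7/cos51.2° = 4.309 m; N'_5 = 108·cos51.2° = 67.7; c'Δl = 38.78; W sinα = 84.2
Σc'Δl = 133.1 kN/m; ΣN' = 713.5 kN/m; ΣW sinα = 254.6 kN/m
Resisting = 133.1 + 713.5·tan32.0° = 133.1 + 445.8 = 579.0 kN/m
FS = 579.0 / 254.6 = 2.274

FS = 2.27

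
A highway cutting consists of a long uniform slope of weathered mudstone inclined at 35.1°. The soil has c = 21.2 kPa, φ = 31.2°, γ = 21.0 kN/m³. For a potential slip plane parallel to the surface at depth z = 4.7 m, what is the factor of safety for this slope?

FS = 1.32

For an infinite slope with a slip plane parallel to the surface (no pore pressure): FS = [c + γz cos²β tanφ] / [γz sinβ cosβ].
γz = 21.0·4.7 = 98.70 kN/m²
Numerator = 21.2 + 98.70·cos²35.1°·tan31.2° = 21.2 + 98.70·0.6694·0.6056 = 61.211 kPa
Denominator = 98.70·sin35.1°·cos35.1° = 98.70·0.5750·0.8181 = 46.432 kPa
FS = 61.211 / 46.432 = 1.318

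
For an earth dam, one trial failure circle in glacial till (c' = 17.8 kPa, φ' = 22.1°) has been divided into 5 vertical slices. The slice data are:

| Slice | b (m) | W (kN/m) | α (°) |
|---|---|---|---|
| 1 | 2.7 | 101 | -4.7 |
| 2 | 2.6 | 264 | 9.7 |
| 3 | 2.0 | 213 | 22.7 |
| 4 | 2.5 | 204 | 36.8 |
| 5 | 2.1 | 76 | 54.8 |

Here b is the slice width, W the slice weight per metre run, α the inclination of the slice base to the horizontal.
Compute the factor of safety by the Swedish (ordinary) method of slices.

FS = 1.87

Ordinary method of slices: FS = Σ[c'·Δl_i + (W_i cosα_i)·tanφ'] / Σ W_i sinα_i, with Δl_i = b_i / cosα_i.
Slice 1: Δl = 2.7/cos(-4.7°) = 2.709 m; N'_1 = 101·cos(-4.7°) = 100.7; c'Δl = 48.22; W sinα = -8.3
Slice 2: Δl = 2.6/cos9.7° = 2.638 m; N'_2 = 264·cos9.7° = 260.2; c'Δl = 46.95; W sinα = 44.5
Slice 3: Δl = 2.0/cos22.7° = 2.168 m; N'_3 = 213·cos22.7° = 196.5; c'Δl = 38.59; W sinα = 82.2
Slice 4: Δl = 2.5/cos36.8° = 3.122 m; N'_4 = 204·cos36.8° = 163.3; c'Δl = 55.57; W sinα = 122.2
Slice 5: Δl = 2.1/cos54.8° = 3.643 m; N'_5 = 76·cos54.8° = 43.8; c'Δl = 64.85; W sinα = 62.1
Σc'Δl = 254.2 kN/m; ΣN' = 764.5 kN/m; ΣW sinα = 302.7 kN/m
Resisting = 254.2 + 764.5·tan22.1° = 254.2 + 310.4 = 564.6 kN/m
FS = 564.6 / 302.7 = 1.865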